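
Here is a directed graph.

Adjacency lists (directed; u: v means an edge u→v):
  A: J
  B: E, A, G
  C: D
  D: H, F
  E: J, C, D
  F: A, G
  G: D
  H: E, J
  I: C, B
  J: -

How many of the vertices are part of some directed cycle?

A vertex is on a directed cycle iff it belongs to a strongly connected component of size ≥ 2 (or has a self-loop).
The vertices on cycles are {C, D, E, F, G, H} — 6 in total.

6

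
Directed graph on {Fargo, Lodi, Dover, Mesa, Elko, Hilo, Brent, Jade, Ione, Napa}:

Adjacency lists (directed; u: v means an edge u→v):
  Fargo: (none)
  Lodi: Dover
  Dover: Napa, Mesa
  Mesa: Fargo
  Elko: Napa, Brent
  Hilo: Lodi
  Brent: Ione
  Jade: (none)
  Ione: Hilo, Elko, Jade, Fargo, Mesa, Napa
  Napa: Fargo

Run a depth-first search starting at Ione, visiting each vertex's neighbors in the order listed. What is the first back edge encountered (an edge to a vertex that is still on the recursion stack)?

Brent→Ione

DFS from Ione (visiting each vertex's neighbors in the order listed); mark gray on enter, black on exit:
Ione gray
  Hilo gray
    Lodi gray
      Dover gray
        Napa gray
          Fargo gray
          Fargo black
        Napa black
        Mesa gray
          Mesa→Fargo: Fargo black — skip
        Mesa black
      Dover black
    Lodi black
  Hilo black
  Elko gray
    Elko→Napa: Napa black — skip
    Brent gray
      Brent→Ione: Ione is gray → back edge
First back edge: Brent → Ione.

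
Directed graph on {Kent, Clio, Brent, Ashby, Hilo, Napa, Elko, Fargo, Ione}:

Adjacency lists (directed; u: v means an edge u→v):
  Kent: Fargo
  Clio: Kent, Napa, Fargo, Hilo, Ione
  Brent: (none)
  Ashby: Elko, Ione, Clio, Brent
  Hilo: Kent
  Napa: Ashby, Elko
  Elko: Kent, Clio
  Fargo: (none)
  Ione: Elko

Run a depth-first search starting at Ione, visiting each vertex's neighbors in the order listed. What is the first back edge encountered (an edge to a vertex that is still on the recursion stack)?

Ashby->Elko

DFS from Ione (visiting each vertex's neighbors in the order listed); mark gray on enter, black on exit:
Ione gray
  Elko gray
    Kent gray
      Fargo gray
      Fargo black
    Kent black
    Clio gray
      Clio→Kent: Kent black — skip
      Napa gray
        Ashby gray
          Ashby→Elko: Elko is gray → back edge
First back edge: Ashby → Elko.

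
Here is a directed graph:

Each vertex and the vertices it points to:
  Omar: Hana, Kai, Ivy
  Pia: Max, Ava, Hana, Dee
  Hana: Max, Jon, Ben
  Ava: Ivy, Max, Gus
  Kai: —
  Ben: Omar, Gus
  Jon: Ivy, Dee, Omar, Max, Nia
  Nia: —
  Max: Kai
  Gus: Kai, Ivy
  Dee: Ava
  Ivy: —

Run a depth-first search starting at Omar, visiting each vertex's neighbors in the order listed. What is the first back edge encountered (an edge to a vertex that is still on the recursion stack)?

DFS from Omar (visiting each vertex's neighbors in the order listed); mark gray on enter, black on exit:
Omar gray
  Hana gray
    Max gray
      Kai gray
      Kai black
    Max black
    Jon gray
      Ivy gray
      Ivy black
      Dee gray
        Ava gray
          Ava→Ivy: Ivy black — skip
          Ava→Max: Max black — skip
          Gus gray
            Gus→Kai: Kai black — skip
            Gus→Ivy: Ivy black — skip
          Gus black
        Ava black
      Dee black
      Jon→Omar: Omar is gray → back edge
First back edge: Jon → Omar.

Jon->Omar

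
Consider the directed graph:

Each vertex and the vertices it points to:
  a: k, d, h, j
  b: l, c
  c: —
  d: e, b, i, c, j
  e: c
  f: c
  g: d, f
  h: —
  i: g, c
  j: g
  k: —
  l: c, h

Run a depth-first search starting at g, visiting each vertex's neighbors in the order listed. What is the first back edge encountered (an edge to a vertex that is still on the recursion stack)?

DFS from g (visiting each vertex's neighbors in the order listed); mark gray on enter, black on exit:
g gray
  d gray
    e gray
      c gray
      c black
    e black
    b gray
      l gray
        l→c: c black — skip
        h gray
        h black
      l black
      b→c: c black — skip
    b black
    i gray
      i→g: g is gray → back edge
First back edge: i → g.

i→g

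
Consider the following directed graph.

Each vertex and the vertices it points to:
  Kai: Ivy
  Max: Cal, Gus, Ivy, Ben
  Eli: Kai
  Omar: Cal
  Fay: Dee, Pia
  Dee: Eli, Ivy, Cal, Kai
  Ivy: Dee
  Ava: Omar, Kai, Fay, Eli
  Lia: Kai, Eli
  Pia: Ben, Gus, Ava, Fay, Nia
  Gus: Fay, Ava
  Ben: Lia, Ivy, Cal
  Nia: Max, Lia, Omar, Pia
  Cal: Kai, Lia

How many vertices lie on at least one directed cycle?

A vertex is on a directed cycle iff it belongs to a strongly connected component of size ≥ 2 (or has a self-loop).
The vertices on cycles are {Ava, Cal, Dee, Eli, Fay, Gus, Ivy, Kai, Lia, Max, Nia, Pia} — 12 in total.

12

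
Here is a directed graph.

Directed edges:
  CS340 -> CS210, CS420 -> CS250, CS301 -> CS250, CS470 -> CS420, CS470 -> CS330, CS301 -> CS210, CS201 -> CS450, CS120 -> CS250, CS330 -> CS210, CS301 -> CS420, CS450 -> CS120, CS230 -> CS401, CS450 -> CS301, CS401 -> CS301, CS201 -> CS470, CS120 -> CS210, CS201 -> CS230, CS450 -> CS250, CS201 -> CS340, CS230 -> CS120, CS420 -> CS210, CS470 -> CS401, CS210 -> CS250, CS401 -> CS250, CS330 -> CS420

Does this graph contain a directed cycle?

No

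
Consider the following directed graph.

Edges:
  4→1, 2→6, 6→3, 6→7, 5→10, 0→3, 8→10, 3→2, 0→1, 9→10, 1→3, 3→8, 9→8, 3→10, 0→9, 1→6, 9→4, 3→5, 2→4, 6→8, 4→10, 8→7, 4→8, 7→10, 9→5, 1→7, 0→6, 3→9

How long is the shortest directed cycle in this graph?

3

For each vertex v, BFS finds the shortest path from v back to v.
The shortest such closed walk is 3 → 2 → 6 → 3, length 3.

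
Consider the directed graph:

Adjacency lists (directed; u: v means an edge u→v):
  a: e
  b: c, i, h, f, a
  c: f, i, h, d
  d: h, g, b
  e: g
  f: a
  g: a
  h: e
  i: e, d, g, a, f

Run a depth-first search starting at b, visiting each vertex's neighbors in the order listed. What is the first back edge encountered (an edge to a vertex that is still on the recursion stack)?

g->a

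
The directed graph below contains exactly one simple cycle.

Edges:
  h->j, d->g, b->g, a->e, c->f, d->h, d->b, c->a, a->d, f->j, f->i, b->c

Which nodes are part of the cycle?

a, b, c, d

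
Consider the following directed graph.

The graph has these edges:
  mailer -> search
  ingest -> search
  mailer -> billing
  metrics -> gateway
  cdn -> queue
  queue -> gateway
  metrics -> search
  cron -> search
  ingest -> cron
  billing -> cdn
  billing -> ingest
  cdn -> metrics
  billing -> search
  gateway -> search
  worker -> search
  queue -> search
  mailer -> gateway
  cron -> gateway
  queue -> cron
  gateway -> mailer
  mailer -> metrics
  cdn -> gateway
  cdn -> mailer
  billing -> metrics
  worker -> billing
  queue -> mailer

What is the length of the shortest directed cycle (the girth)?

2

For each vertex v, BFS finds the shortest path from v back to v.
The shortest such closed walk is mailer → gateway → mailer, length 2.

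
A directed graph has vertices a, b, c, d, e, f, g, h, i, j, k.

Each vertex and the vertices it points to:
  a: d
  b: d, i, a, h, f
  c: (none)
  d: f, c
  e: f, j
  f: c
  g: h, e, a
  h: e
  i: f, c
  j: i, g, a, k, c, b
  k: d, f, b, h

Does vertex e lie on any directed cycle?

Yes

e is on a cycle iff e can reach itself via ≥1 edge.
e → j → g → e — yes.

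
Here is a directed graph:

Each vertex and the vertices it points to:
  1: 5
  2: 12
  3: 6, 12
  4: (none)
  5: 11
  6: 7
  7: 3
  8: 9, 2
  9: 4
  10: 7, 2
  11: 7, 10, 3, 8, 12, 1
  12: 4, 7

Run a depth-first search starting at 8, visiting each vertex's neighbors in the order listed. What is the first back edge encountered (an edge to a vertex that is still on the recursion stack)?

DFS from 8 (visiting each vertex's neighbors in the order listed); mark gray on enter, black on exit:
8 gray
  9 gray
    4 gray
    4 black
  9 black
  2 gray
    12 gray
      12→4: 4 black — skip
      7 gray
        3 gray
          6 gray
            6→7: 7 is gray → back edge
First back edge: 6 → 7.

6→7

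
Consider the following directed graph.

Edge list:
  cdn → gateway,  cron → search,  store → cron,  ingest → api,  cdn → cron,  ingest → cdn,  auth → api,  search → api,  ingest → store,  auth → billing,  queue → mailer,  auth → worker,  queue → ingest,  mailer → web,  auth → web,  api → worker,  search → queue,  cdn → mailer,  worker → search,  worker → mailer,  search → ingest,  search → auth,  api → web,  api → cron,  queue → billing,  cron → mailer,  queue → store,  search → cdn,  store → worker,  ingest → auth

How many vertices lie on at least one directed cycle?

A vertex is on a directed cycle iff it belongs to a strongly connected component of size ≥ 2 (or has a self-loop).
The vertices on cycles are {api, cdn, auth, cron, queue, store, ingest, search, worker} — 9 in total.

9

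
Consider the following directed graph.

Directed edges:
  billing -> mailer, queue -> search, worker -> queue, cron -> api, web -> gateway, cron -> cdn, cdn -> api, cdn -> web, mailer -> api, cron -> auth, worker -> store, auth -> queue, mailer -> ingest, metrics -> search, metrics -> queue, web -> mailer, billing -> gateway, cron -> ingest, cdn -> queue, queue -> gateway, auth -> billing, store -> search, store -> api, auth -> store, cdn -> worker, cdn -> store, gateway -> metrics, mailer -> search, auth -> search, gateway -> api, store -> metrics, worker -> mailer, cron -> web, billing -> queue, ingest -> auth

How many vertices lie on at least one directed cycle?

7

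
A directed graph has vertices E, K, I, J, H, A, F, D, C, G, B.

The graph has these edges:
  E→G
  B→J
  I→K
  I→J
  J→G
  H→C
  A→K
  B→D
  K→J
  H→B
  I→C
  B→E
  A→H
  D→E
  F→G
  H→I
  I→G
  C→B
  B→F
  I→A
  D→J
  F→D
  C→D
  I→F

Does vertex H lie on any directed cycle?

H is on a cycle iff H can reach itself via ≥1 edge.
H → I → A → H — yes.

Yes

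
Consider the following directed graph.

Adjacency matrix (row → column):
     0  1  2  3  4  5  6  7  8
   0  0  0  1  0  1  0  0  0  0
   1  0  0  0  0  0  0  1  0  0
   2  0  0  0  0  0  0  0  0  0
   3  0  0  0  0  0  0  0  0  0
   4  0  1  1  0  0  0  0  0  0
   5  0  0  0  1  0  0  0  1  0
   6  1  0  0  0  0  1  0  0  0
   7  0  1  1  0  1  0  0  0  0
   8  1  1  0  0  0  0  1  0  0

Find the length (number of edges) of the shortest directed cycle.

4

For each vertex v, BFS finds the shortest path from v back to v.
The shortest such closed walk is 6 → 5 → 7 → 1 → 6, length 4.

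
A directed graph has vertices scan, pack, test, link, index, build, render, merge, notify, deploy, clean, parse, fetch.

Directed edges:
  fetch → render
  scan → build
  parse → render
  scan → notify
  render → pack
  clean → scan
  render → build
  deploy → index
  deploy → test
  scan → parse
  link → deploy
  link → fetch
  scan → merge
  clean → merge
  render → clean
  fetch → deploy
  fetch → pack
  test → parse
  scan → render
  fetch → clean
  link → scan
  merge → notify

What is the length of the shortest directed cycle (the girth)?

3

For each vertex v, BFS finds the shortest path from v back to v.
The shortest such closed walk is scan → render → clean → scan, length 3.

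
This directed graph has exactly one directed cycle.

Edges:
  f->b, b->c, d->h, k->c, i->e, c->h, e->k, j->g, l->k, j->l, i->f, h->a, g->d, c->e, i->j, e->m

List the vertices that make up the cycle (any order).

DFS with gray/black marking from e:
e gray
  m gray
  m black
  k gray
    c gray
      h gray
        a gray
        a black
      h black
      c→e: e is gray → back edge
Back edge closes the cycle e → k → c → e; its vertices are {c, e, k}.

c, e, k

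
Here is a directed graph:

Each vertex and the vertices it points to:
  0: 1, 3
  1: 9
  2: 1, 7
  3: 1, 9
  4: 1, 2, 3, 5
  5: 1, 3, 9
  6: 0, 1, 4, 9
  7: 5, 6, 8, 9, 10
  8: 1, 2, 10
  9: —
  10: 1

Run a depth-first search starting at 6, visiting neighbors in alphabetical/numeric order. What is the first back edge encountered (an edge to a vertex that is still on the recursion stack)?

7→6

DFS from 6 (visiting neighbors in alphabetical/numeric order); mark gray on enter, black on exit:
6 gray
  0 gray
    1 gray
      9 gray
      9 black
    1 black
    3 gray
      3→1: 1 black — skip
      3→9: 9 black — skip
    3 black
  0 black
  6→1: 1 black — skip
  4 gray
    4→1: 1 black — skip
    2 gray
      2→1: 1 black — skip
      7 gray
        5 gray
          5→1: 1 black — skip
          5→3: 3 black — skip
          5→9: 9 black — skip
        5 black
        7→6: 6 is gray → back edge
First back edge: 7 → 6.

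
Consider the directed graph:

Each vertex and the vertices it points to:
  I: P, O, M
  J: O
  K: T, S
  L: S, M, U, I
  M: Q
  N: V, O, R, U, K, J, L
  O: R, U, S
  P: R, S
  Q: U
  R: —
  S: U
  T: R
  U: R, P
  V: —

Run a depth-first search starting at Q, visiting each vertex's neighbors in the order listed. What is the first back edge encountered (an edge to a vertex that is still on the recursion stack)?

S->U

DFS from Q (visiting each vertex's neighbors in the order listed); mark gray on enter, black on exit:
Q gray
  U gray
    R gray
    R black
    P gray
      P→R: R black — skip
      S gray
        S→U: U is gray → back edge
First back edge: S → U.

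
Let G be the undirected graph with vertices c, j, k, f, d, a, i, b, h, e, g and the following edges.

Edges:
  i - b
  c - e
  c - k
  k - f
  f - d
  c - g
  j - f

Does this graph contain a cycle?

DFS, tracking each vertex's parent; an edge to a visited non-parent vertex closes a cycle.
Start from e:
visit e (parent –)
  visit c (parent e)
    c–e: parent, skip
    visit k (parent c)
      k–c: parent, skip
      visit f (parent k)
        visit j (parent f)
          j–f: parent, skip
        f–k: parent, skip
        visit d (parent f)
          d–f: parent, skip
    visit g (parent c)
      g–c: parent, skip
visit a (parent –)
visit i (parent –)
  visit b (parent i)
    b–i: parent, skip
visit h (parent –)
No non-parent visited neighbor found — the graph is a forest.

No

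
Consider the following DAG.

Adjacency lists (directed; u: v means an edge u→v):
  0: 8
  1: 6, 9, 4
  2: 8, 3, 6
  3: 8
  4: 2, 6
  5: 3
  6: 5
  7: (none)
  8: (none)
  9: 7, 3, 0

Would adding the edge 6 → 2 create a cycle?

Adding 6→2 creates a cycle iff 2 can already reach 6.
Path from 2: 2 → 6.
So 2 → … → 6 → 2 is a cycle.

Yes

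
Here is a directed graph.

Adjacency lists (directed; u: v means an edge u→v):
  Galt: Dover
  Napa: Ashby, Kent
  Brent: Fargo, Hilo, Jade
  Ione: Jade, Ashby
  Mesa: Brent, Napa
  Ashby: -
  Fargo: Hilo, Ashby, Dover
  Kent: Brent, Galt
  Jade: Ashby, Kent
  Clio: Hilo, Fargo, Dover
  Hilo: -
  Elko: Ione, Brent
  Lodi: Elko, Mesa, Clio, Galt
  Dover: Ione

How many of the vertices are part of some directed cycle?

7

A vertex is on a directed cycle iff it belongs to a strongly connected component of size ≥ 2 (or has a self-loop).
The vertices on cycles are {Galt, Ione, Jade, Kent, Brent, Dover, Fargo} — 7 in total.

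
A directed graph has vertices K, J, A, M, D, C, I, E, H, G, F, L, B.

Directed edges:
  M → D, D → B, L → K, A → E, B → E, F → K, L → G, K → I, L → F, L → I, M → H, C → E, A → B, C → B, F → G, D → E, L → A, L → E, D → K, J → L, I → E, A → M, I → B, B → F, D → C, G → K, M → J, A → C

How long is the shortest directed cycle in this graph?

For each vertex v, BFS finds the shortest path from v back to v.
The shortest such closed walk is M → J → L → A → M, length 4.

4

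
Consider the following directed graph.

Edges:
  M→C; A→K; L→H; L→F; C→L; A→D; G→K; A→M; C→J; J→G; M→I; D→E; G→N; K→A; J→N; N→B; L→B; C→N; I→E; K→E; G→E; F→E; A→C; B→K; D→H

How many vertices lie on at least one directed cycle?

9

A vertex is on a directed cycle iff it belongs to a strongly connected component of size ≥ 2 (or has a self-loop).
The vertices on cycles are {A, B, C, G, J, K, L, M, N} — 9 in total.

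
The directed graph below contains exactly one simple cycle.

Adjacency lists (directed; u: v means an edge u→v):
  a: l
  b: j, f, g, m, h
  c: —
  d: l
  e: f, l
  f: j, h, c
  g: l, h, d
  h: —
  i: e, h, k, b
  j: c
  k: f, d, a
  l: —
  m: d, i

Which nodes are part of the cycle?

b, i, m

DFS with gray/black marking from b:
b gray
  j gray
    c gray
    c black
  j black
  f gray
    f→j: j black — skip
    h gray
    h black
    f→c: c black — skip
  f black
  g gray
    l gray
    l black
    g→h: h black — skip
    d gray
      d→l: l black — skip
    d black
  g black
  m gray
    m→d: d black — skip
    i gray
      e gray
        e→f: f black — skip
        e→l: l black — skip
      e black
      i→h: h black — skip
      k gray
        k→f: f black — skip
        k→d: d black — skip
        a gray
          a→l: l black — skip
        a black
      k black
      i→b: b is gray → back edge
Back edge closes the cycle b → m → i → b; its vertices are {b, i, m}.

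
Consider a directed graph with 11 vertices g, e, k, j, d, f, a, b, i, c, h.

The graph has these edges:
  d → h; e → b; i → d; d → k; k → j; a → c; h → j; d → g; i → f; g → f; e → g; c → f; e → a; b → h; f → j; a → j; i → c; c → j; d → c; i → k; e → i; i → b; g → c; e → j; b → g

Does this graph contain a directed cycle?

No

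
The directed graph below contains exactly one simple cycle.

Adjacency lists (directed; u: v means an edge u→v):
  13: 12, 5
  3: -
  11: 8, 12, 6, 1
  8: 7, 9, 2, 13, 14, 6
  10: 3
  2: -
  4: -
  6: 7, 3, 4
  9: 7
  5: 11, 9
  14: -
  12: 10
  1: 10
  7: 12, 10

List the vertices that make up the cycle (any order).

DFS with gray/black marking from 11:
11 gray
  8 gray
    7 gray
      12 gray
        10 gray
          3 gray
          3 black
        10 black
      12 black
      7→10: 10 black — skip
    7 black
    9 gray
      9→7: 7 black — skip
    9 black
    2 gray
    2 black
    13 gray
      13→12: 12 black — skip
      5 gray
        5→11: 11 is gray → back edge
Back edge closes the cycle 11 → 8 → 13 → 5 → 11; its vertices are {5, 8, 11, 13}.

5, 8, 11, 13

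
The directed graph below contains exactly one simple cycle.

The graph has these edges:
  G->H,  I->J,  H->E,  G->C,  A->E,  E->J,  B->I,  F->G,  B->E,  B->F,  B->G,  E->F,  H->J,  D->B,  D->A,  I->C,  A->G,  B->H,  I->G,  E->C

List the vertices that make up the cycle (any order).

DFS with gray/black marking from H:
H gray
  E gray
    J gray
    J black
    C gray
    C black
    F gray
      G gray
        G→H: H is gray → back edge
Back edge closes the cycle H → E → F → G → H; its vertices are {E, F, G, H}.

E, F, G, H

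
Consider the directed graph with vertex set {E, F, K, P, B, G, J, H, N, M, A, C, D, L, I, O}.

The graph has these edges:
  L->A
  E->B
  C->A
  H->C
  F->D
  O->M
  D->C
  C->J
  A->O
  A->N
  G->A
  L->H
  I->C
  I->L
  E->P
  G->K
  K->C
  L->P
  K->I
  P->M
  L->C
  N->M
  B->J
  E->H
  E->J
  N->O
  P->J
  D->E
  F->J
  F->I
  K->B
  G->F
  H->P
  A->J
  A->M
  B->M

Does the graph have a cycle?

No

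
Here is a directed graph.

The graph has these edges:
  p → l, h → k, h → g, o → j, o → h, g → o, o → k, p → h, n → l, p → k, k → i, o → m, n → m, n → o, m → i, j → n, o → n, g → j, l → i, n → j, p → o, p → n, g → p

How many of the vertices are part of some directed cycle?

6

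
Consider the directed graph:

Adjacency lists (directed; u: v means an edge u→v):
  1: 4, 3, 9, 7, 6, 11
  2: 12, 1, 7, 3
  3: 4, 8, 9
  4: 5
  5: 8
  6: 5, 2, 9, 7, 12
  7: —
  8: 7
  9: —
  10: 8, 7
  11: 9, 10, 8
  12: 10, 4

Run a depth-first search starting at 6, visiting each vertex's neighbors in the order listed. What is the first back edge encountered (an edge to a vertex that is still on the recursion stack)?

DFS from 6 (visiting each vertex's neighbors in the order listed); mark gray on enter, black on exit:
6 gray
  5 gray
    8 gray
      7 gray
      7 black
    8 black
  5 black
  2 gray
    12 gray
      10 gray
        10→8: 8 black — skip
        10→7: 7 black — skip
      10 black
      4 gray
        4→5: 5 black — skip
      4 black
    12 black
    1 gray
      1→4: 4 black — skip
      3 gray
        3→4: 4 black — skip
        3→8: 8 black — skip
        9 gray
        9 black
      3 black
      1→9: 9 black — skip
      1→7: 7 black — skip
      1→6: 6 is gray → back edge
First back edge: 1 → 6.

1->6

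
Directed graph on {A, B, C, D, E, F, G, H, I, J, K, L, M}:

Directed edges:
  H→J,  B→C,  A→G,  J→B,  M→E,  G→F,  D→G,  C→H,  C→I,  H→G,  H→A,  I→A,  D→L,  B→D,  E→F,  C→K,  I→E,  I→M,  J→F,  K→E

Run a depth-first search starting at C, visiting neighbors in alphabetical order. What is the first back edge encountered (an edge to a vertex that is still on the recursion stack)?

B→C

DFS from C (visiting neighbors in alphabetical order); mark gray on enter, black on exit:
C gray
  H gray
    A gray
      G gray
        F gray
        F black
      G black
    A black
    H→G: G black — skip
    J gray
      B gray
        B→C: C is gray → back edge
First back edge: B → C.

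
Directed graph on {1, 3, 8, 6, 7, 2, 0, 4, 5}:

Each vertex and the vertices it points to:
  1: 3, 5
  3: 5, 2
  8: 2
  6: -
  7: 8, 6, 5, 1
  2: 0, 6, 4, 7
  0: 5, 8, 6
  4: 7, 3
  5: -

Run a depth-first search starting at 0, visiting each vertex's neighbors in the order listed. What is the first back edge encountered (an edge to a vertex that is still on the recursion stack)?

DFS from 0 (visiting each vertex's neighbors in the order listed); mark gray on enter, black on exit:
0 gray
  5 gray
  5 black
  8 gray
    2 gray
      2→0: 0 is gray → back edge
First back edge: 2 → 0.

2->0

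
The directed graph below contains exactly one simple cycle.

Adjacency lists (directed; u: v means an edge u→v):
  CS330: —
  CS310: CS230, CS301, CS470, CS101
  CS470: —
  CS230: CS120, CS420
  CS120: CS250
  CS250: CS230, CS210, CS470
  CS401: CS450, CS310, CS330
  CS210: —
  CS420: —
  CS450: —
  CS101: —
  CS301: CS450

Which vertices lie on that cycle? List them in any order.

CS120, CS230, CS250

DFS with gray/black marking from CS230:
CS230 gray
  CS120 gray
    CS250 gray
      CS250→CS230: CS230 is gray → back edge
Back edge closes the cycle CS230 → CS120 → CS250 → CS230; its vertices are {CS120, CS230, CS250}.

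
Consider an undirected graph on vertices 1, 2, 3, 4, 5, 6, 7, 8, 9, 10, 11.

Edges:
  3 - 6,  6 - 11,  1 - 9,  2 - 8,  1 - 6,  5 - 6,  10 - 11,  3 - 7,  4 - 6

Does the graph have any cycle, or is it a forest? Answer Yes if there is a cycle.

No

DFS, tracking each vertex's parent; an edge to a visited non-parent vertex closes a cycle.
Start from 5:
visit 5 (parent –)
  visit 6 (parent 5)
    6–5: parent, skip
    visit 4 (parent 6)
      4–6: parent, skip
    visit 3 (parent 6)
      3–6: parent, skip
      visit 7 (parent 3)
        7–3: parent, skip
    visit 11 (parent 6)
      11–6: parent, skip
      visit 10 (parent 11)
        10–11: parent, skip
    visit 1 (parent 6)
      visit 9 (parent 1)
        9–1: parent, skip
      1–6: parent, skip
visit 2 (parent –)
  visit 8 (parent 2)
    8–2: parent, skip
No non-parent visited neighbor found — the graph is a forest.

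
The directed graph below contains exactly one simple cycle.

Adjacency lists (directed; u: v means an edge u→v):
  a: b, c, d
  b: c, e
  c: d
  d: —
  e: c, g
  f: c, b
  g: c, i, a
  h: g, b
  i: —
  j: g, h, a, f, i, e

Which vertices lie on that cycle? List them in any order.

DFS with gray/black marking from g:
g gray
  c gray
    d gray
    d black
  c black
  i gray
  i black
  a gray
    b gray
      b→c: c black — skip
      e gray
        e→c: c black — skip
        e→g: g is gray → back edge
Back edge closes the cycle g → a → b → e → g; its vertices are {a, b, e, g}.

a, b, e, g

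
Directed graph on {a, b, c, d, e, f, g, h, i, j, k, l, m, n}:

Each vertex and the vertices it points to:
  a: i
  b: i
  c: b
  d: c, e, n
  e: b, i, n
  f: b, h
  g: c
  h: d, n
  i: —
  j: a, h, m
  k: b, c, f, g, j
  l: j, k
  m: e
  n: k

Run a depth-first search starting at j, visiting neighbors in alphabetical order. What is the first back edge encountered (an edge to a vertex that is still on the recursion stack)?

f→h

DFS from j (visiting neighbors in alphabetical order); mark gray on enter, black on exit:
j gray
  a gray
    i gray
    i black
  a black
  h gray
    d gray
      c gray
        b gray
          b→i: i black — skip
        b black
      c black
      e gray
        e→b: b black — skip
        e→i: i black — skip
        n gray
          k gray
            k→b: b black — skip
            k→c: c black — skip
            f gray
              f→b: b black — skip
              f→h: h is gray → back edge
First back edge: f → h.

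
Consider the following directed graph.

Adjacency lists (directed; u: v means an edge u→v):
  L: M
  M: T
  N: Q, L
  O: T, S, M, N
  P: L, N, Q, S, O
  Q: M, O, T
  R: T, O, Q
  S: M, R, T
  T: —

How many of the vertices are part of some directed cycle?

A vertex is on a directed cycle iff it belongs to a strongly connected component of size ≥ 2 (or has a self-loop).
The vertices on cycles are {N, O, Q, R, S} — 5 in total.

5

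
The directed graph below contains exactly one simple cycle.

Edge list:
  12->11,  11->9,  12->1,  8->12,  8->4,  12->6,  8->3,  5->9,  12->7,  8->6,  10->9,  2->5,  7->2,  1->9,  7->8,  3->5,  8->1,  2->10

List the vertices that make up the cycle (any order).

7, 8, 12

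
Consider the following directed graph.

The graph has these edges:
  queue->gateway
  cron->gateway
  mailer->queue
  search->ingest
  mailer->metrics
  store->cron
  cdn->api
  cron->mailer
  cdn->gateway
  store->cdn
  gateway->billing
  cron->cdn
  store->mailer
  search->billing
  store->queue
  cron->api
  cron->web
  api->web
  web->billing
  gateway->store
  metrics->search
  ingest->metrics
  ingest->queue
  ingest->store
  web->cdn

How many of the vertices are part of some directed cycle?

A vertex is on a directed cycle iff it belongs to a strongly connected component of size ≥ 2 (or has a self-loop).
The vertices on cycles are {api, cdn, web, cron, queue, store, ingest, mailer, search, gateway, metrics} — 11 in total.

11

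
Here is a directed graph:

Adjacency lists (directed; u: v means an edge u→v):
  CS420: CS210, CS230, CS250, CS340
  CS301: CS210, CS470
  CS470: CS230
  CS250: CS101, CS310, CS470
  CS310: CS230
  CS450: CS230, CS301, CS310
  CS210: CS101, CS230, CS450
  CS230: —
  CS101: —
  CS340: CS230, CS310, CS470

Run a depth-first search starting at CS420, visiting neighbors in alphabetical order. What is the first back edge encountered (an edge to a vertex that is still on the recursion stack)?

DFS from CS420 (visiting neighbors in alphabetical order); mark gray on enter, black on exit:
CS420 gray
  CS210 gray
    CS101 gray
    CS101 black
    CS230 gray
    CS230 black
    CS450 gray
      CS450→CS230: CS230 black — skip
      CS301 gray
        CS301→CS210: CS210 is gray → back edge
First back edge: CS301 → CS210.

CS301->CS210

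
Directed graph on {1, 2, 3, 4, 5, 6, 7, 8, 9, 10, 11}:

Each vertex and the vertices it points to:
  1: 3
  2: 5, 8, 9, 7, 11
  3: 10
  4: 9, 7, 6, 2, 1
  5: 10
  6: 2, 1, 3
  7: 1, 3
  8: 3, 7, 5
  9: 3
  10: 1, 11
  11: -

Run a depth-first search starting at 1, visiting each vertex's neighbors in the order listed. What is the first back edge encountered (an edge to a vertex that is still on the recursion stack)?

DFS from 1 (visiting each vertex's neighbors in the order listed); mark gray on enter, black on exit:
1 gray
  3 gray
    10 gray
      10→1: 1 is gray → back edge
First back edge: 10 → 1.

10→1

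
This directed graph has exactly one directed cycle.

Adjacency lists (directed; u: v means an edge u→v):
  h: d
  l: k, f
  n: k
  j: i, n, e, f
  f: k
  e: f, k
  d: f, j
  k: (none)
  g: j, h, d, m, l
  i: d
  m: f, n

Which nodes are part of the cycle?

d, i, j

DFS with gray/black marking from j:
j gray
  i gray
    d gray
      f gray
        k gray
        k black
      f black
      d→j: j is gray → back edge
Back edge closes the cycle j → i → d → j; its vertices are {d, i, j}.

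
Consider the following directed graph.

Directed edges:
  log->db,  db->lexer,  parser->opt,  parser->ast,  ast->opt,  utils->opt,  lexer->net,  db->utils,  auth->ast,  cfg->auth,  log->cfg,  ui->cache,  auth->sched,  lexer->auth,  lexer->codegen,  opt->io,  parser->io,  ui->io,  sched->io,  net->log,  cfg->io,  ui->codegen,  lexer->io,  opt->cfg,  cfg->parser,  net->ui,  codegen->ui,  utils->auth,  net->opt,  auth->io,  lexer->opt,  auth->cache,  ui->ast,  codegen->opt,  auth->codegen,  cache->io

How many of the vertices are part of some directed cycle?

A vertex is on a directed cycle iff it belongs to a strongly connected component of size ≥ 2 (or has a self-loop).
The vertices on cycles are {db, ui, ast, cfg, log, net, opt, auth, lexer, parser, codegen} — 11 in total.

11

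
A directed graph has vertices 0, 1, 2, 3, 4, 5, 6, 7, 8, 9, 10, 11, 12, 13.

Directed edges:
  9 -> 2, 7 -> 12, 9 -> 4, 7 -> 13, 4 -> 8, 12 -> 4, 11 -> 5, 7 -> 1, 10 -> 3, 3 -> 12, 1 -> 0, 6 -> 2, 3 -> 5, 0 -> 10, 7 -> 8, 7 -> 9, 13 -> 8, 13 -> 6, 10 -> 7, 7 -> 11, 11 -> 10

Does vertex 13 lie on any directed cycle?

13 lies on a cycle iff there is a path from 13 back to itself.
Exploring from 13, it never reaches itself; equivalently, its strongly connected component is a singleton.

No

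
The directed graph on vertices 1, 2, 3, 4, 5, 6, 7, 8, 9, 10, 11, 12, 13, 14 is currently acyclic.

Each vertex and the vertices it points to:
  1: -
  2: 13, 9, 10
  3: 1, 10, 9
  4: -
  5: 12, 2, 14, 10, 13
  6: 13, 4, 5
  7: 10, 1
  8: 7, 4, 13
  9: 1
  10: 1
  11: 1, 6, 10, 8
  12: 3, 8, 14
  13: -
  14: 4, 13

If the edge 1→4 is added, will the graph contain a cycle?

No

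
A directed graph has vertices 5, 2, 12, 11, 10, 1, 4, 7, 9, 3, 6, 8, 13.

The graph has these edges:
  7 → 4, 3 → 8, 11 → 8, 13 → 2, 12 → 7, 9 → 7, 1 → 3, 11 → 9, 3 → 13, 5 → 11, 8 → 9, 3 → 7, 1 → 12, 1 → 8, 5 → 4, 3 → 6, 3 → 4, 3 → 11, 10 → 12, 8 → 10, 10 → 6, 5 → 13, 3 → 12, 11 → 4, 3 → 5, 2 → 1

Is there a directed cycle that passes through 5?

Yes

5 is on a cycle iff 5 can reach itself via ≥1 edge.
5 → 13 → 2 → 1 → 3 → 5 — yes.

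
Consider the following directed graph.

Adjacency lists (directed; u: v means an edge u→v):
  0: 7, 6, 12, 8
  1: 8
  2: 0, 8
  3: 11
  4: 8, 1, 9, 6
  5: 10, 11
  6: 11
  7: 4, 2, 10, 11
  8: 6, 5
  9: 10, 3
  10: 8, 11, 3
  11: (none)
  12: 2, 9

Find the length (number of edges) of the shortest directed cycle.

3

For each vertex v, BFS finds the shortest path from v back to v.
The shortest such closed walk is 0 → 7 → 2 → 0, length 3.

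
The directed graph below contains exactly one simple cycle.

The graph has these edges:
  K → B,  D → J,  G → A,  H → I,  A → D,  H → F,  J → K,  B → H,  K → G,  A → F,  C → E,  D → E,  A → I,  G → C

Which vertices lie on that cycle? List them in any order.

A, D, G, J, K

DFS with gray/black marking from K:
K gray
  B gray
    H gray
      F gray
      F black
      I gray
      I black
    H black
  B black
  G gray
    A gray
      A→I: I black — skip
      A→F: F black — skip
      D gray
        E gray
        E black
        J gray
          J→K: K is gray → back edge
Back edge closes the cycle K → G → A → D → J → K; its vertices are {A, D, G, J, K}.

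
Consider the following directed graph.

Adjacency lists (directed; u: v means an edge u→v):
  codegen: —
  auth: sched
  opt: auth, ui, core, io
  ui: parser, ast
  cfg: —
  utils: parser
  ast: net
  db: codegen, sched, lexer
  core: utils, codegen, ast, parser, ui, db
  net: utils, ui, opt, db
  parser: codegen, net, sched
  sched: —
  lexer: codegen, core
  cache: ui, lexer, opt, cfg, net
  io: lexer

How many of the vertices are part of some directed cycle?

10

A vertex is on a directed cycle iff it belongs to a strongly connected component of size ≥ 2 (or has a self-loop).
The vertices on cycles are {db, io, ui, ast, net, opt, core, lexer, utils, parser} — 10 in total.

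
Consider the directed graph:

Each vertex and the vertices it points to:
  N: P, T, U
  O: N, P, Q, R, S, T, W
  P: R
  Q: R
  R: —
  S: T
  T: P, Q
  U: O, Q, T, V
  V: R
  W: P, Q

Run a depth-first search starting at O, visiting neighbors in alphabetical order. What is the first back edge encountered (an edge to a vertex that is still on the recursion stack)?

U→O

DFS from O (visiting neighbors in alphabetical order); mark gray on enter, black on exit:
O gray
  N gray
    P gray
      R gray
      R black
    P black
    T gray
      T→P: P black — skip
      Q gray
        Q→R: R black — skip
      Q black
    T black
    U gray
      U→O: O is gray → back edge
First back edge: U → O.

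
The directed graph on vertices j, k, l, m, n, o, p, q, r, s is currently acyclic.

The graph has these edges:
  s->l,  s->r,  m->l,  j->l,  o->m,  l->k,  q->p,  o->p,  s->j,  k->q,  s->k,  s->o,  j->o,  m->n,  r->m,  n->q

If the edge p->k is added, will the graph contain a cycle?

Adding p→k creates a cycle iff k can already reach p.
Path from k: k → q → p.
So k → … → p → k is a cycle.

Yes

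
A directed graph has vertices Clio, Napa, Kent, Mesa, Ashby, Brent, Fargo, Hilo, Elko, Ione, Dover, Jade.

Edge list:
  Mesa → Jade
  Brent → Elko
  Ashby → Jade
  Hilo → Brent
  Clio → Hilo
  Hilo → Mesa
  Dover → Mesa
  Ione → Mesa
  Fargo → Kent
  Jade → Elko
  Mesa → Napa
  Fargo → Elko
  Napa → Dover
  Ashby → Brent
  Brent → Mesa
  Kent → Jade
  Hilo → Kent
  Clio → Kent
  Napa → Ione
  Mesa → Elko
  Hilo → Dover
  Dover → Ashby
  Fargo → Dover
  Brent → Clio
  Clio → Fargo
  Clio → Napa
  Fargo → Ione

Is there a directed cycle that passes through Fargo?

Yes

Fargo is on a cycle iff Fargo can reach itself via ≥1 edge.
Fargo → Dover → Ashby → Brent → Clio → Fargo — yes.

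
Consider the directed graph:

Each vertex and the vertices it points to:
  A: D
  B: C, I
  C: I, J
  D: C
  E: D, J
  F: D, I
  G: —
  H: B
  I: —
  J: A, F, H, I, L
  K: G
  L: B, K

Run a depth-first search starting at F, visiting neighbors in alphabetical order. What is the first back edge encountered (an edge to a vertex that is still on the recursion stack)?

DFS from F (visiting neighbors in alphabetical order); mark gray on enter, black on exit:
F gray
  D gray
    C gray
      I gray
      I black
      J gray
        A gray
          A→D: D is gray → back edge
First back edge: A → D.

A→D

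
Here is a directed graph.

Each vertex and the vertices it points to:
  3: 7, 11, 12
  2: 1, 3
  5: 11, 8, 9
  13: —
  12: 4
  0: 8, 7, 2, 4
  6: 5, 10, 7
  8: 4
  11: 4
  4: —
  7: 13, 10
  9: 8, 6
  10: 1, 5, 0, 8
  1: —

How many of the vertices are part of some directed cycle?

A vertex is on a directed cycle iff it belongs to a strongly connected component of size ≥ 2 (or has a self-loop).
The vertices on cycles are {0, 2, 3, 5, 6, 7, 9, 10} — 8 in total.

8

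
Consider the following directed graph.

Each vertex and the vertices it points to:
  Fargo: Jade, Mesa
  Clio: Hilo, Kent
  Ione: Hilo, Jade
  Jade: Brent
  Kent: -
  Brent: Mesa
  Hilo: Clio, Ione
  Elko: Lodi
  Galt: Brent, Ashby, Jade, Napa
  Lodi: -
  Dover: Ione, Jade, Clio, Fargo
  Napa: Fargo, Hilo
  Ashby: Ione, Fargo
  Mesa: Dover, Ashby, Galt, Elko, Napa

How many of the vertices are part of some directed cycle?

11

A vertex is on a directed cycle iff it belongs to a strongly connected component of size ≥ 2 (or has a self-loop).
The vertices on cycles are {Clio, Galt, Hilo, Ione, Jade, Mesa, Napa, Ashby, Brent, Dover, Fargo} — 11 in total.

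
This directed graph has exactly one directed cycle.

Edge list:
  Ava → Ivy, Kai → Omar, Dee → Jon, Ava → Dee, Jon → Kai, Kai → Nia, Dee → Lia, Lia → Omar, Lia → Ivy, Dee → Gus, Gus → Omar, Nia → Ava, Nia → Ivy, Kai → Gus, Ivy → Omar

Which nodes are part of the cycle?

DFS with gray/black marking from Dee:
Dee gray
  Lia gray
    Ivy gray
      Omar gray
      Omar black
    Ivy black
    Lia→Omar: Omar black — skip
  Lia black
  Jon gray
    Kai gray
      Nia gray
        Nia→Ivy: Ivy black — skip
        Ava gray
          Ava→Ivy: Ivy black — skip
          Ava→Dee: Dee is gray → back edge
Back edge closes the cycle Dee → Jon → Kai → Nia → Ava → Dee; its vertices are {Ava, Dee, Jon, Kai, Nia}.

Ava, Dee, Jon, Kai, Nia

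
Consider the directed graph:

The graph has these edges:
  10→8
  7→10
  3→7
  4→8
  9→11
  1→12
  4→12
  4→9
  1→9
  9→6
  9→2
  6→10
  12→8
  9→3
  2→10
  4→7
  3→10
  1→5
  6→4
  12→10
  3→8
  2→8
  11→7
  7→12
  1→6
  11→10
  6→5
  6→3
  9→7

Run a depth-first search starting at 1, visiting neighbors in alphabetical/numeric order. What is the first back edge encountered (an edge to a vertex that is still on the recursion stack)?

9->6

DFS from 1 (visiting neighbors in alphabetical/numeric order); mark gray on enter, black on exit:
1 gray
  5 gray
  5 black
  6 gray
    3 gray
      7 gray
        10 gray
          8 gray
          8 black
        10 black
        12 gray
          12→8: 8 black — skip
          12→10: 10 black — skip
        12 black
      7 black
      3→8: 8 black — skip
      3→10: 10 black — skip
    3 black
    4 gray
      4→7: 7 black — skip
      4→8: 8 black — skip
      9 gray
        2 gray
          2→8: 8 black — skip
          2→10: 10 black — skip
        2 black
        9→3: 3 black — skip
        9→6: 6 is gray → back edge
First back edge: 9 → 6.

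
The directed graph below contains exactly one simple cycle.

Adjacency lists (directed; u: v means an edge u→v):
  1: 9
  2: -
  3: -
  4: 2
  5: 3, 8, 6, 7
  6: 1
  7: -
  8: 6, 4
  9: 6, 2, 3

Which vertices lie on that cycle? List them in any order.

1, 6, 9

DFS with gray/black marking from 6:
6 gray
  1 gray
    9 gray
      9→6: 6 is gray → back edge
Back edge closes the cycle 6 → 1 → 9 → 6; its vertices are {1, 6, 9}.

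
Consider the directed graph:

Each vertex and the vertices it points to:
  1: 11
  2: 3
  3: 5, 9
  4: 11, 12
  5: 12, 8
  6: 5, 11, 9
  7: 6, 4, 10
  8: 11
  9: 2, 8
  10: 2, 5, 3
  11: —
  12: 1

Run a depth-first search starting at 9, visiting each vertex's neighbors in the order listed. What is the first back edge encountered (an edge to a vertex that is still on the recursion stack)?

3→9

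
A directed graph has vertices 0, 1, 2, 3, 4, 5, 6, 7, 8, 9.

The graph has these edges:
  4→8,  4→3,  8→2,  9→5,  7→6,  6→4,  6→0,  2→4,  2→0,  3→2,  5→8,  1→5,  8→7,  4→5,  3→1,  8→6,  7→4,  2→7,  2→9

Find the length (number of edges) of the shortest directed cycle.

For each vertex v, BFS finds the shortest path from v back to v.
The shortest such closed walk is 8 → 6 → 4 → 8, length 3.

3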